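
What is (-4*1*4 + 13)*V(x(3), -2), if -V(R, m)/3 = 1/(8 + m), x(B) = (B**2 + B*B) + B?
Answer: 3/2 ≈ 1.5000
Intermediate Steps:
x(B) = B + 2*B**2 (x(B) = (B**2 + B**2) + B = 2*B**2 + B = B + 2*B**2)
V(R, m) = -3/(8 + m)
(-4*1*4 + 13)*V(x(3), -2) = (-4*1*4 + 13)*(-3/(8 - 2)) = (-4*4 + 13)*(-3/6) = (-16 + 13)*(-3*1/6) = -3*(-1/2) = 3/2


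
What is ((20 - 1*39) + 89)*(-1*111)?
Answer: -7770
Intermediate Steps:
((20 - 1*39) + 89)*(-1*111) = ((20 - 39) + 89)*(-111) = (-19 + 89)*(-111) = 70*(-111) = -7770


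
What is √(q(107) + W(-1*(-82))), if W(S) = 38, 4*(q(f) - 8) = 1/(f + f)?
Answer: 13*√49862/428 ≈ 6.7824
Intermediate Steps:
q(f) = 8 + 1/(8*f) (q(f) = 8 + 1/(4*(f + f)) = 8 + 1/(4*((2*f))) = 8 + (1/(2*f))/4 = 8 + 1/(8*f))
√(q(107) + W(-1*(-82))) = √((8 + (⅛)/107) + 38) = √((8 + (⅛)*(1/107)) + 38) = √((8 + 1/856) + 38) = √(6849/856 + 38) = √(39377/856) = 13*√49862/428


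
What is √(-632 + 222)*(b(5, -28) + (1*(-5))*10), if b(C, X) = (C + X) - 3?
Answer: -76*I*√410 ≈ -1538.9*I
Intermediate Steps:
b(C, X) = -3 + C + X
√(-632 + 222)*(b(5, -28) + (1*(-5))*10) = √(-632 + 222)*((-3 + 5 - 28) + (1*(-5))*10) = √(-410)*(-26 - 5*10) = (I*√410)*(-26 - 50) = (I*√410)*(-76) = -76*I*√410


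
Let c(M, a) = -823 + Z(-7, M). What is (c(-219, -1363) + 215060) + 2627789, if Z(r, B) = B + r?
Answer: 2841800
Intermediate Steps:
c(M, a) = -830 + M (c(M, a) = -823 + (M - 7) = -823 + (-7 + M) = -830 + M)
(c(-219, -1363) + 215060) + 2627789 = ((-830 - 219) + 215060) + 2627789 = (-1049 + 215060) + 2627789 = 214011 + 2627789 = 2841800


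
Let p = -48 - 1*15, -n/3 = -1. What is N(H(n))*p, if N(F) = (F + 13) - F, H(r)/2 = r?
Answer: -819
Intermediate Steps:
n = 3 (n = -3*(-1) = 3)
H(r) = 2*r
N(F) = 13 (N(F) = (13 + F) - F = 13)
p = -63 (p = -48 - 15 = -63)
N(H(n))*p = 13*(-63) = -819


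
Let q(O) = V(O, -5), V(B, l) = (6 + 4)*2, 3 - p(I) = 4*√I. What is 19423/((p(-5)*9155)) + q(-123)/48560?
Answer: 142291927/1978322260 + 77692*I*√5/814795 ≈ 0.071926 + 0.21321*I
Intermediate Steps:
p(I) = 3 - 4*√I
V(B, l) = 20 (V(B, l) = 10*2 = 20)
q(O) = 20
19423/((p(-5)*9155)) + q(-123)/48560 = 19423/(((3 - 4*I*√5)*9155)) + 20/48560 = 19423/(((3 - 4*I*√5)*9155)) + 20*(1/48560) = 19423/(((3 - 4*I*√5)*9155)) + 1/2428 = 19423/(27465 - 36620*I*√5) + 1/2428 = 1/2428 + 19423/(27465 - 36620*I*√5)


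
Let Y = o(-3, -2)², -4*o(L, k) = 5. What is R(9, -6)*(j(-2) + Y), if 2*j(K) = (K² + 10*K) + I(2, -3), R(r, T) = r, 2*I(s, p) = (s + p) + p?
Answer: -1071/16 ≈ -66.938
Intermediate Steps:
o(L, k) = -5/4 (o(L, k) = -¼*5 = -5/4)
I(s, p) = p + s/2 (I(s, p) = ((s + p) + p)/2 = ((p + s) + p)/2 = (s + 2*p)/2 = p + s/2)
j(K) = -1 + K²/2 + 5*K (j(K) = ((K² + 10*K) + (-3 + (½)*2))/2 = ((K² + 10*K) + (-3 + 1))/2 = ((K² + 10*K) - 2)/2 = (-2 + K² + 10*K)/2 = -1 + K²/2 + 5*K)
Y = 25/16 (Y = (-5/4)² = 25/16 ≈ 1.5625)
R(9, -6)*(j(-2) + Y) = 9*((-1 + (½)*(-2)² + 5*(-2)) + 25/16) = 9*((-1 + (½)*4 - 10) + 25/16) = 9*((-1 + 2 - 10) + 25/16) = 9*(-9 + 25/16) = 9*(-119/16) = -1071/16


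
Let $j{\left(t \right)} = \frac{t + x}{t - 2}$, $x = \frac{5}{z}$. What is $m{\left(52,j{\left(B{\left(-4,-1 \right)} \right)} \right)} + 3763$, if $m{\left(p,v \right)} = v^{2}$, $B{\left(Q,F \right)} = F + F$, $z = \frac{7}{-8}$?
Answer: $\frac{738277}{196} \approx 3766.7$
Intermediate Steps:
$z = - \frac{7}{8}$ ($z = 7 \left(- \frac{1}{8}\right) = - \frac{7}{8} \approx -0.875$)
$B{\left(Q,F \right)} = 2 F$
$x = - \frac{40}{7}$ ($x = \frac{5}{- \frac{7}{8}} = 5 \left(- \frac{8}{7}\right) = - \frac{40}{7} \approx -5.7143$)
$j{\left(t \right)} = \frac{- \frac{40}{7} + t}{-2 + t}$ ($j{\left(t \right)} = \frac{t - \frac{40}{7}}{t - 2} = \frac{- \frac{40}{7} + t}{-2 + t}$)
$m{\left(52,j{\left(B{\left(-4,-1 \right)} \right)} \right)} + 3763 = \left(\frac{- \frac{40}{7} + 2 \left(-1\right)}{-2 + 2 \left(-1\right)}\right)^{2} + 3763 = \left(\frac{- \frac{40}{7} - 2}{-2 - 2}\right)^{2} + 3763 = \left(\frac{1}{-4} \left(- \frac{54}{7}\right)\right)^{2} + 3763 = \left(\left(- \frac{1}{4}\right) \left(- \frac{54}{7}\right)\right)^{2} + 3763 = \left(\frac{27}{14}\right)^{2} + 3763 = \frac{729}{196} + 3763 = \frac{738277}{196}$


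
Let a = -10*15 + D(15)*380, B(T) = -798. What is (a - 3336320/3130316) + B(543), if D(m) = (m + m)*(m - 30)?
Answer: -134563727972/782579 ≈ -1.7195e+5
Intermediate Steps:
D(m) = 2*m*(-30 + m) (D(m) = (2*m)*(-30 + m) = 2*m*(-30 + m))
a = -171150 (a = -10*15 + (2*15*(-30 + 15))*380 = -150 + (2*15*(-15))*380 = -150 - 450*380 = -150 - 171000 = -171150)
(a - 3336320/3130316) + B(543) = (-171150 - 3336320/3130316) - 798 = (-171150 - 3336320*1/3130316) - 798 = (-171150 - 834080/782579) - 798 = -133939229930/782579 - 798 = -134563727972/782579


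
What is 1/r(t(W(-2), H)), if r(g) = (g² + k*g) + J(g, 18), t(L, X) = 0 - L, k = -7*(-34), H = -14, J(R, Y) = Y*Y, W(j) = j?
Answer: 1/804 ≈ 0.0012438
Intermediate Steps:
J(R, Y) = Y²
k = 238
t(L, X) = -L
r(g) = 324 + g² + 238*g (r(g) = (g² + 238*g) + 18² = (g² + 238*g) + 324 = 324 + g² + 238*g)
1/r(t(W(-2), H)) = 1/(324 + (-1*(-2))² + 238*(-1*(-2))) = 1/(324 + 2² + 238*2) = 1/(324 + 4 + 476) = 1/804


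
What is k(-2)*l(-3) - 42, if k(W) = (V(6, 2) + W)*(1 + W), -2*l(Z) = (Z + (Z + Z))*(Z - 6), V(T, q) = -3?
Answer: -489/2 ≈ -244.50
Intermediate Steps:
l(Z) = -3*Z*(-6 + Z)/2 (l(Z) = -(Z + (Z + Z))*(Z - 6)/2 = -(Z + 2*Z)*(-6 + Z)/2 = -3*Z*(-6 + Z)/2)
k(W) = (1 + W)*(-3 + W) (k(W) = (-3 + W)*(1 + W) = (1 + W)*(-3 + W))
k(-2)*l(-3) - 42 = (-3 + (-2)**2 - 2*(-2))*((3/2)*(-3)*(6 - 1*(-3))) - 42 = (-3 + 4 + 4)*((3/2)*(-3)*(6 + 3)) - 42 = 5*((3/2)*(-3)*9) - 42 = 5*(-81/2) - 42 = -405/2 - 42 = -489/2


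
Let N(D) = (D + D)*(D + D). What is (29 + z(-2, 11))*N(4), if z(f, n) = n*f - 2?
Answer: 320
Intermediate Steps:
N(D) = 4*D² (N(D) = (2*D)*(2*D) = 4*D²)
z(f, n) = -2 + f*n (z(f, n) = f*n - 2 = -2 + f*n)
(29 + z(-2, 11))*N(4) = (29 + (-2 - 2*11))*(4*4²) = (29 + (-2 - 22))*(4*16) = (29 - 24)*64 = 5*64 = 320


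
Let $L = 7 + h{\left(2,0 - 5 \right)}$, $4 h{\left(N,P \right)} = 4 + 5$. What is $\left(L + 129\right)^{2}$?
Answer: $\frac{305809}{16} \approx 19113.0$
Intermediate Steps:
$h{\left(N,P \right)} = \frac{9}{4}$ ($h{\left(N,P \right)} = \frac{4 + 5}{4} = \frac{1}{4} \cdot 9 = \frac{9}{4}$)
$L = \frac{37}{4}$ ($L = 7 + \frac{9}{4} = \frac{37}{4} \approx 9.25$)
$\left(L + 129\right)^{2} = \left(\frac{37}{4} + 129\right)^{2} = \left(\frac{553}{4}\right)^{2} = \frac{305809}{16}$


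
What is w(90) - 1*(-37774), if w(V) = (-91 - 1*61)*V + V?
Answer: 24184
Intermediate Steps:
w(V) = -151*V (w(V) = (-91 - 61)*V + V = -152*V + V = -151*V)
w(90) - 1*(-37774) = -151*90 - 1*(-37774) = -13590 + 37774 = 24184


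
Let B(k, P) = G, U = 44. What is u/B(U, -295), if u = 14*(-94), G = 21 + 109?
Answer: -658/65 ≈ -10.123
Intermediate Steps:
G = 130
B(k, P) = 130
u = -1316
u/B(U, -295) = -1316/130 = -1316*1/130 = -658/65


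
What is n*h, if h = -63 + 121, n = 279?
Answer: 16182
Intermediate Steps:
h = 58
n*h = 279*58 = 16182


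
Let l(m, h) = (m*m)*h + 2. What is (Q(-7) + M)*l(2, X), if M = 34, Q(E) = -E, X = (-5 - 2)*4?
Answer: -4510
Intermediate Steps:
X = -28 (X = -7*4 = -28)
l(m, h) = 2 + h*m² (l(m, h) = m²*h + 2 = h*m² + 2 = 2 + h*m²)
(Q(-7) + M)*l(2, X) = (-1*(-7) + 34)*(2 - 28*2²) = (7 + 34)*(2 - 28*4) = 41*(2 - 112) = 41*(-110) = -4510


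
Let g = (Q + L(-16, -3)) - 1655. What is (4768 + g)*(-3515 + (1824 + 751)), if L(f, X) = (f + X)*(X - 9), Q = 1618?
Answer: -4661460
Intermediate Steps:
L(f, X) = (-9 + X)*(X + f) (L(f, X) = (X + f)*(-9 + X) = (-9 + X)*(X + f))
g = 191 (g = (1618 + ((-3)**2 - 9*(-3) - 9*(-16) - 3*(-16))) - 1655 = (1618 + (9 + 27 + 144 + 48)) - 1655 = (1618 + 228) - 1655 = 1846 - 1655 = 191)
(4768 + g)*(-3515 + (1824 + 751)) = (4768 + 191)*(-3515 + (1824 + 751)) = 4959*(-3515 + 2575) = 4959*(-940) = -4661460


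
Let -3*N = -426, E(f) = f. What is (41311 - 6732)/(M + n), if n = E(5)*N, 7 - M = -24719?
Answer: 34579/25436 ≈ 1.3595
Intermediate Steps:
M = 24726 (M = 7 - 1*(-24719) = 7 + 24719 = 24726)
N = 142 (N = -⅓*(-426) = 142)
n = 710 (n = 5*142 = 710)
(41311 - 6732)/(M + n) = (41311 - 6732)/(24726 + 710) = 34579/25436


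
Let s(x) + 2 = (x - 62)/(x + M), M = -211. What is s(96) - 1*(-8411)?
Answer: 967001/115 ≈ 8408.7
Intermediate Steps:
s(x) = -2 + (-62 + x)/(-211 + x) (s(x) = -2 + (x - 62)/(x - 211) = -2 + (-62 + x)/(-211 + x))
s(96) - 1*(-8411) = (360 - 1*96)/(-211 + 96) - 1*(-8411) = (360 - 96)/(-115) + 8411 = -1/115*264 + 8411 = -264/115 + 8411 = 967001/115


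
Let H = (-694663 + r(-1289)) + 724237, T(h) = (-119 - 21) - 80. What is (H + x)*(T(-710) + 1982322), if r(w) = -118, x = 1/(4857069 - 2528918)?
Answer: 135928622386191414/2328151 ≈ 5.8385e+10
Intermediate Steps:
x = 1/2328151 ≈ 4.2953e-7
T(h) = -220 (T(h) = -140 - 80 = -220)
H = 29456 (H = (-694663 - 118) + 724237 = -694781 + 724237 = 29456)
(H + x)*(T(-710) + 1982322) = (29456 + 1/2328151)*(-220 + 1982322) = (68578015857/2328151)*1982102 = 135928622386191414/2328151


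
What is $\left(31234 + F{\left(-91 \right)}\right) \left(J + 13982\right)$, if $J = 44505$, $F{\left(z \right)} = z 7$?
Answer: $1789526739$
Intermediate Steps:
$F{\left(z \right)} = 7 z$
$\left(31234 + F{\left(-91 \right)}\right) \left(J + 13982\right) = \left(31234 + 7 \left(-91\right)\right) \left(44505 + 13982\right) = \left(31234 - 637\right) 58487 = 30597 \cdot 58487 = 1789526739$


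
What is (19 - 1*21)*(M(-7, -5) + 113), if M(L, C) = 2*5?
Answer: -246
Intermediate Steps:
M(L, C) = 10
(19 - 1*21)*(M(-7, -5) + 113) = (19 - 1*21)*(10 + 113) = (19 - 21)*123 = -2*123 = -246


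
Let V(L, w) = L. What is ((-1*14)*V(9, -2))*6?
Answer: -756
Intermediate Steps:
((-1*14)*V(9, -2))*6 = (-1*14*9)*6 = -14*9*6 = -126*6 = -756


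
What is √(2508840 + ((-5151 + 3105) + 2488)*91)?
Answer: √2549062 ≈ 1596.6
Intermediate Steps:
√(2508840 + ((-5151 + 3105) + 2488)*91) = √(2508840 + (-2046 + 2488)*91) = √(2508840 + 442*91) = √(2508840 + 40222) = √2549062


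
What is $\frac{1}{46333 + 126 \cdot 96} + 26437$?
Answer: $\frac{1544687474}{58429} \approx 26437.0$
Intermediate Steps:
$\frac{1}{46333 + 126 \cdot 96} + 26437 = \frac{1}{46333 + 12096} + 26437 = \frac{1}{58429} + 26437 = \frac{1544687474}{58429}$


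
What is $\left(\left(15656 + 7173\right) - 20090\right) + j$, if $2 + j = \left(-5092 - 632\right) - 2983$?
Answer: $-5970$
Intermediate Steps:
$j = -8709$ ($j = -2 - 8707 = -8709$)
$\left(\left(15656 + 7173\right) - 20090\right) + j = \left(\left(15656 + 7173\right) - 20090\right) - 8709 = \left(22829 - 20090\right) - 8709 = 2739 - 8709 = -5970$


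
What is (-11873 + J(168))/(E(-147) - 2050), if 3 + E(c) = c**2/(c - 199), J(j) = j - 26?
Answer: 4058926/731947 ≈ 5.5454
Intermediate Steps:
J(j) = -26 + j
E(c) = -3 + c**2/(-199 + c) (E(c) = -3 + c**2/(c - 199) = -3 + c**2/(-199 + c))
(-11873 + J(168))/(E(-147) - 2050) = (-11873 + (-26 + 168))/((597 + (-147)**2 - 3*(-147))/(-199 - 147) - 2050) = (-11873 + 142)/((597 + 21609 + 441)/(-346) - 2050) = -11731/(-1/346*22647 - 2050) = -11731/(-22647/346 - 2050) = -11731/(-731947/346) = -11731*(-346/731947) = 4058926/731947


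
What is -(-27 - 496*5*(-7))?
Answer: -17333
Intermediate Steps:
-(-27 - 496*5*(-7)) = -(-27 - (-17360)) = -(-27 - 496*(-35)) = -(-27 + 17360) = -1*17333 = -17333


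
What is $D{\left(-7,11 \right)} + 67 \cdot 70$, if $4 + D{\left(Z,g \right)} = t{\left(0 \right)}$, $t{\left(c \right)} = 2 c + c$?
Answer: $4686$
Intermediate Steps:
$t{\left(c \right)} = 3 c$
$D{\left(Z,g \right)} = -4$ ($D{\left(Z,g \right)} = -4 + 3 \cdot 0 = -4 + 0 = -4$)
$D{\left(-7,11 \right)} + 67 \cdot 70 = -4 + 67 \cdot 70 = -4 + 4690 = 4686$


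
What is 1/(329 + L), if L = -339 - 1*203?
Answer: -1/213 ≈ -0.0046948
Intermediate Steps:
L = -542 (L = -339 - 203 = -542)
1/(329 + L) = 1/(329 - 542) = 1/(-213) = -1/213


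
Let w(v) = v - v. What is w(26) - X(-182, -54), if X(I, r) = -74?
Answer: 74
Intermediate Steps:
w(v) = 0
w(26) - X(-182, -54) = 0 - 1*(-74) = 0 + 74 = 74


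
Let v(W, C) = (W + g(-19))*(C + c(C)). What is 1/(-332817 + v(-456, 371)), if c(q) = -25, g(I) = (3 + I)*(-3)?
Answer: -1/473985 ≈ -2.1098e-6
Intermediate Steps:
g(I) = -9 - 3*I
v(W, C) = (-25 + C)*(48 + W) (v(W, C) = (W + (-9 - 3*(-19)))*(C - 25) = (W + (-9 + 57))*(-25 + C) = (W + 48)*(-25 + C) = (48 + W)*(-25 + C) = (-25 + C)*(48 + W))
1/(-332817 + v(-456, 371)) = 1/(-332817 + (-1200 - 25*(-456) + 48*371 + 371*(-456))) = 1/(-332817 + (-1200 + 11400 + 17808 - 169176)) = 1/(-332817 - 141168) = 1/(-473985) = -1/473985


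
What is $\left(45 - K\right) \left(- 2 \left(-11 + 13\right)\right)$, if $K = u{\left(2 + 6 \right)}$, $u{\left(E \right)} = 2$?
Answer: $-172$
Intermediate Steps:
$K = 2$
$\left(45 - K\right) \left(- 2 \left(-11 + 13\right)\right) = \left(45 - 2\right) \left(- 2 \left(-11 + 13\right)\right) = \left(45 - 2\right) \left(\left(-2\right) 2\right) = 43 \left(-4\right) = -172$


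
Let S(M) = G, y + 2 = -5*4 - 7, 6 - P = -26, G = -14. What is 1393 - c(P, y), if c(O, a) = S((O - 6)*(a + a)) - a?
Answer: 1378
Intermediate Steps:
P = 32 (P = 6 - 1*(-26) = 6 + 26 = 32)
y = -29 (y = -2 + (-5*4 - 7) = -2 + (-20 - 7) = -2 - 27 = -29)
S(M) = -14
c(O, a) = -14 - a
1393 - c(P, y) = 1393 - (-14 - 1*(-29)) = 1393 - (-14 + 29) = 1393 - 1*15 = 1393 - 15 = 1378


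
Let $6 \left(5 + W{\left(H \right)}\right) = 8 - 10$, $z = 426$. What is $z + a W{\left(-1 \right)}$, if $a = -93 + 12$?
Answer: $858$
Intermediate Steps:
$W{\left(H \right)} = - \frac{16}{3}$ ($W{\left(H \right)} = -5 + \frac{8 - 10}{6} = -5 + \frac{1}{6} \left(-2\right) = -5 - \frac{1}{3} = - \frac{16}{3}$)
$a = -81$
$z + a W{\left(-1 \right)} = 426 - -432 = 426 + 432 = 858$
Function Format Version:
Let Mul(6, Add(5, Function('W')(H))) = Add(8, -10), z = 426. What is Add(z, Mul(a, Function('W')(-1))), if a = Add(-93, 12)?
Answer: 858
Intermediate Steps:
Function('W')(H) = Rational(-16, 3) (Function('W')(H) = Add(-5, Mul(Rational(1, 6), Add(8, -10))) = Add(-5, Mul(Rational(1, 6), -2)) = Add(-5, Rational(-1, 3)) = Rational(-16, 3))
a = -81
Add(z, Mul(a, Function('W')(-1))) = Add(426, Mul(-81, Rational(-16, 3))) = Add(426, 432) = 858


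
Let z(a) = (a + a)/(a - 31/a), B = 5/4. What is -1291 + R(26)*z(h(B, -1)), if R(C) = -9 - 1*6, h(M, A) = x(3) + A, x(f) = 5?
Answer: -1259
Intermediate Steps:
B = 5/4 (B = 5*(¼) = 5/4 ≈ 1.2500)
h(M, A) = 5 + A
R(C) = -15 (R(C) = -9 - 6 = -15)
z(a) = 2*a/(a - 31/a) (z(a) = (2*a)/(a - 31/a) = 2*a/(a - 31/a))
-1291 + R(26)*z(h(B, -1)) = -1291 - 30*(5 - 1)²/(-31 + (5 - 1)²) = -1291 - 30*4²/(-31 + 4²) = -1291 - 30*16/(-31 + 16) = -1291 - 30*16/(-15) = -1291 - 30*16*(-1)/15 = -1291 - 15*(-32/15) = -1291 + 32 = -1259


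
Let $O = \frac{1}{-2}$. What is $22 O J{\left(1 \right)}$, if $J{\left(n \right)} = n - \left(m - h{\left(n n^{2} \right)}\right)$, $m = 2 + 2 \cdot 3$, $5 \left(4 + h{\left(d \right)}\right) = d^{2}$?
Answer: $\frac{594}{5} \approx 118.8$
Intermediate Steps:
$h{\left(d \right)} = -4 + \frac{d^{2}}{5}$
$m = 8$ ($m = 2 + 6 = 8$)
$O = - \frac{1}{2} \approx -0.5$
$J{\left(n \right)} = -12 + n + \frac{n^{6}}{5}$ ($J{\left(n \right)} = n + \left(\left(-4 + \frac{\left(n n^{2}\right)^{2}}{5}\right) - 8\right) = n + \left(\left(-4 + \frac{\left(n^{3}\right)^{2}}{5}\right) - 8\right) = n + \left(\left(-4 + \frac{n^{6}}{5}\right) - 8\right) = n + \left(-12 + \frac{n^{6}}{5}\right) = -12 + n + \frac{n^{6}}{5}$)
$22 O J{\left(1 \right)} = 22 \left(- \frac{1}{2}\right) \left(-12 + 1 + \frac{1^{6}}{5}\right) = - 11 \left(-12 + 1 + \frac{1}{5} \cdot 1\right) = - 11 \left(-12 + 1 + \frac{1}{5}\right) = \left(-11\right) \left(- \frac{54}{5}\right) = \frac{594}{5}$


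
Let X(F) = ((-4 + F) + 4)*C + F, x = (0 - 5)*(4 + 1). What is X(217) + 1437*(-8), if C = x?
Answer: -16704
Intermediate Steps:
x = -25 (x = -5*5 = -25)
C = -25
X(F) = -24*F (X(F) = ((-4 + F) + 4)*(-25) + F = F*(-25) + F = -25*F + F = -24*F)
X(217) + 1437*(-8) = -24*217 + 1437*(-8) = -5208 - 11496 = -16704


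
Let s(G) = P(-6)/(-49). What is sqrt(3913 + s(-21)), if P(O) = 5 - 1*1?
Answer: sqrt(191733)/7 ≈ 62.553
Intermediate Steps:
P(O) = 4 (P(O) = 5 - 1 = 4)
s(G) = -4/49 (s(G) = 4/(-49) = 4*(-1/49) = -4/49)
sqrt(3913 + s(-21)) = sqrt(3913 - 4/49) = sqrt(191733/49) = sqrt(191733)/7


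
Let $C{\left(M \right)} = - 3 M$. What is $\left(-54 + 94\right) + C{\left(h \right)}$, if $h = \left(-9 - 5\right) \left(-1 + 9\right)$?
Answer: $376$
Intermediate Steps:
$h = -112$ ($h = \left(-14\right) 8 = -112$)
$\left(-54 + 94\right) + C{\left(h \right)} = \left(-54 + 94\right) - -336 = 40 + 336 = 376$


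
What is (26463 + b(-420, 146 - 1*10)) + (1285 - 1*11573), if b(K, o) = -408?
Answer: 15767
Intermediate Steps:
(26463 + b(-420, 146 - 1*10)) + (1285 - 1*11573) = (26463 - 408) + (1285 - 1*11573) = 26055 + (1285 - 11573) = 26055 - 10288 = 15767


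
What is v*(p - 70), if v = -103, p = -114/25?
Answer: 191992/25 ≈ 7679.7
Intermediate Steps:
p = -114/25 (p = -114*1/25 = -114/25 ≈ -4.5600)
v*(p - 70) = -103*(-114/25 - 70) = -103*(-1864/25) = 191992/25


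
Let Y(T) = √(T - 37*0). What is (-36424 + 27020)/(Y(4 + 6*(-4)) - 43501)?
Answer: 409083404/1892337021 + 18808*I*√5/1892337021 ≈ 0.21618 + 2.2224e-5*I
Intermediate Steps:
Y(T) = √T (Y(T) = √(T + 0) = √T)
(-36424 + 27020)/(Y(4 + 6*(-4)) - 43501) = (-36424 + 27020)/(√(4 + 6*(-4)) - 43501) = -9404/(√(4 - 24) - 43501) = -9404/(√(-20) - 43501) = -9404/(2*I*√5 - 43501) = -9404/(-43501 + 2*I*√5)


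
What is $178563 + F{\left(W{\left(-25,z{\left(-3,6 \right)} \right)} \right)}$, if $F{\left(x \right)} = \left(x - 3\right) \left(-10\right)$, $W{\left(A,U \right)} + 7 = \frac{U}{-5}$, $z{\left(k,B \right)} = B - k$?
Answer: $178681$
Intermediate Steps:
$W{\left(A,U \right)} = -7 - \frac{U}{5}$ ($W{\left(A,U \right)} = -7 + \frac{U}{-5} = -7 + U \left(- \frac{1}{5}\right) = -7 - \frac{U}{5}$)
$F{\left(x \right)} = 30 - 10 x$ ($F{\left(x \right)} = \left(-3 + x\right) \left(-10\right) = 30 - 10 x$)
$178563 + F{\left(W{\left(-25,z{\left(-3,6 \right)} \right)} \right)} = 178563 - \left(-30 + 10 \left(-7 - \frac{6 - -3}{5}\right)\right) = 178563 - \left(-30 + 10 \left(-7 - \frac{6 + 3}{5}\right)\right) = 178563 - \left(-30 + 10 \left(-7 - \frac{9}{5}\right)\right) = 178563 + \left(30 - -88\right) = 178563 + \left(30 + 88\right) = 178563 + 118 = 178681$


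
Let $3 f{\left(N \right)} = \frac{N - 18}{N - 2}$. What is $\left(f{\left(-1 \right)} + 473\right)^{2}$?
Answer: $\frac{18284176}{81} \approx 2.2573 \cdot 10^{5}$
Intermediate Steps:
$f{\left(N \right)} = \frac{-18 + N}{3 \left(-2 + N\right)}$ ($f{\left(N \right)} = \frac{\left(N - 18\right) \frac{1}{N - 2}}{3} = \frac{\left(-18 + N\right) \frac{1}{-2 + N}}{3} = \frac{\frac{1}{-2 + N} \left(-18 + N\right)}{3} = \frac{-18 + N}{3 \left(-2 + N\right)}$)
$\left(f{\left(-1 \right)} + 473\right)^{2} = \left(\frac{-18 - 1}{3 \left(-2 - 1\right)} + 473\right)^{2} = \left(\frac{1}{3} \frac{1}{-3} \left(-19\right) + 473\right)^{2} = \left(\frac{1}{3} \left(- \frac{1}{3}\right) \left(-19\right) + 473\right)^{2} = \left(\frac{19}{9} + 473\right)^{2} = \left(\frac{4276}{9}\right)^{2} = \frac{18284176}{81}$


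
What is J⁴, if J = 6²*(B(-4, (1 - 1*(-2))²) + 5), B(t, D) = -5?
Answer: 0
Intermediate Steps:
J = 0 (J = 6²*(-5 + 5) = 36*0 = 0)
J⁴ = 0⁴ = 0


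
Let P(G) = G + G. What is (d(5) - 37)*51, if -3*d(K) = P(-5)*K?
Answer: -1037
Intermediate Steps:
P(G) = 2*G
d(K) = 10*K/3 (d(K) = -2*(-5)*K/3 = -(-10)*K/3 = 10*K/3)
(d(5) - 37)*51 = ((10/3)*5 - 37)*51 = (50/3 - 37)*51 = -61/3*51 = -1037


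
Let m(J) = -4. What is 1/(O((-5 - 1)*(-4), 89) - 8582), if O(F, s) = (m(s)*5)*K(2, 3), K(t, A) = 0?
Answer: -1/8582 ≈ -0.00011652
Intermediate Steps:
O(F, s) = 0 (O(F, s) = -4*5*0 = -20*0 = 0)
1/(O((-5 - 1)*(-4), 89) - 8582) = 1/(0 - 8582) = 1/(-8582) = -1/8582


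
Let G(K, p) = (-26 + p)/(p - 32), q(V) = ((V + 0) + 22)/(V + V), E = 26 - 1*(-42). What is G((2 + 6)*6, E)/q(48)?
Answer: 8/5 ≈ 1.6000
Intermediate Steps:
E = 68 (E = 26 + 42 = 68)
q(V) = (22 + V)/(2*V) (q(V) = (V + 22)/((2*V)) = (22 + V)*(1/(2*V)) = (22 + V)/(2*V))
G(K, p) = (-26 + p)/(-32 + p)
G((2 + 6)*6, E)/q(48) = ((-26 + 68)/(-32 + 68))/(((½)*(22 + 48)/48)) = (42/36)/(((½)*(1/48)*70)) = ((1/36)*42)/(35/48) = (7/6)*(48/35) = 8/5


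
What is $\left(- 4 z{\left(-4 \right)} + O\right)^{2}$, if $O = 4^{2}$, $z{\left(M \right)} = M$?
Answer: $1024$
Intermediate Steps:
$O = 16$
$\left(- 4 z{\left(-4 \right)} + O\right)^{2} = \left(\left(-4\right) \left(-4\right) + 16\right)^{2} = \left(16 + 16\right)^{2} = 32^{2} = 1024$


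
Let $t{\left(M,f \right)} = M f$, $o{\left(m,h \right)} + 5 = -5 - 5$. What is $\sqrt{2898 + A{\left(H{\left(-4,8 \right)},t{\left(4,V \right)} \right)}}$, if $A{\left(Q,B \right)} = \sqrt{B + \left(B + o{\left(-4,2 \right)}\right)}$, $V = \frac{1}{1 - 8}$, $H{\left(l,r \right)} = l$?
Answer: $\frac{\sqrt{142002 + 7 i \sqrt{791}}}{7} \approx 53.833 + 0.037317 i$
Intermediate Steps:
$o{\left(m,h \right)} = -15$ ($o{\left(m,h \right)} = -5 - 10 = -15$)
$V = - \frac{1}{7}$ ($V = \frac{1}{-7} = - \frac{1}{7} \approx -0.14286$)
$A{\left(Q,B \right)} = \sqrt{-15 + 2 B}$ ($A{\left(Q,B \right)} = \sqrt{B + \left(B - 15\right)} = \sqrt{B + \left(-15 + B\right)} = \sqrt{-15 + 2 B}$)
$\sqrt{2898 + A{\left(H{\left(-4,8 \right)},t{\left(4,V \right)} \right)}} = \sqrt{2898 + \sqrt{-15 + 2 \cdot 4 \left(- \frac{1}{7}\right)}} = \sqrt{2898 + \sqrt{-15 + 2 \left(- \frac{4}{7}\right)}} = \sqrt{2898 + \sqrt{-15 - \frac{8}{7}}} = \sqrt{2898 + \sqrt{- \frac{113}{7}}} = \sqrt{2898 + \frac{i \sqrt{791}}{7}}$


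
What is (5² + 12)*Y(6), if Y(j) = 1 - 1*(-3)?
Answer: 148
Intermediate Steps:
Y(j) = 4 (Y(j) = 1 + 3 = 4)
(5² + 12)*Y(6) = (5² + 12)*4 = (25 + 12)*4 = 37*4 = 148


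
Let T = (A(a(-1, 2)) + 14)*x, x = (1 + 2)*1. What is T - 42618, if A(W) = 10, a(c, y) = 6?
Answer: -42546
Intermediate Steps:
x = 3 (x = 3*1 = 3)
T = 72 (T = (10 + 14)*3 = 24*3 = 72)
T - 42618 = 72 - 42618 = -42546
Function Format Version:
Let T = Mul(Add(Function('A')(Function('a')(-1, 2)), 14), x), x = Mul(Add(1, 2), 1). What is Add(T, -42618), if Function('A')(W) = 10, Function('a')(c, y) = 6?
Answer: -42546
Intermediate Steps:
x = 3 (x = Mul(3, 1) = 3)
T = 72 (T = Mul(Add(10, 14), 3) = Mul(24, 3) = 72)
Add(T, -42618) = Add(72, -42618) = -42546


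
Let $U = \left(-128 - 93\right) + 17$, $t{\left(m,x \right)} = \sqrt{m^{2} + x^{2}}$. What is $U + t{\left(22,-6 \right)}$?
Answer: $-204 + 2 \sqrt{130} \approx -181.2$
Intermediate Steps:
$U = -204$ ($U = -221 + 17 = -204$)
$U + t{\left(22,-6 \right)} = -204 + \sqrt{22^{2} + \left(-6\right)^{2}} = -204 + \sqrt{484 + 36} = -204 + \sqrt{520} = -204 + 2 \sqrt{130}$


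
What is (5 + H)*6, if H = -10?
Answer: -30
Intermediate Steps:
(5 + H)*6 = (5 - 10)*6 = -5*6 = -30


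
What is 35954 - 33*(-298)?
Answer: 45788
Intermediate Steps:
35954 - 33*(-298) = 35954 - 1*(-9834) = 35954 + 9834 = 45788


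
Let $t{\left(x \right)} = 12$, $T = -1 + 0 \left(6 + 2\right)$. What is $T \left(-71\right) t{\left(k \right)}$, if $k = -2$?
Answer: $852$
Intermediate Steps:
$T = -1$ ($T = -1 + 0 \cdot 8 = -1 + 0 = -1$)
$T \left(-71\right) t{\left(k \right)} = \left(-1\right) \left(-71\right) 12 = 71 \cdot 12 = 852$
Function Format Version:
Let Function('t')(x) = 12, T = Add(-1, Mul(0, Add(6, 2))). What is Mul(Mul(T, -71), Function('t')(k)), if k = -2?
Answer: 852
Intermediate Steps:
T = -1 (T = Add(-1, Mul(0, 8)) = Add(-1, 0) = -1)
Mul(Mul(T, -71), Function('t')(k)) = Mul(Mul(-1, -71), 12) = Mul(71, 12) = 852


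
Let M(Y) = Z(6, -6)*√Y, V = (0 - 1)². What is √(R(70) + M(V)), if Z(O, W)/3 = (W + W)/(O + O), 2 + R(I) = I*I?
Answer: √4895 ≈ 69.964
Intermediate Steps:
R(I) = -2 + I² (R(I) = -2 + I*I = -2 + I²)
Z(O, W) = 3*W/O (Z(O, W) = 3*((W + W)/(O + O)) = 3*((2*W)/((2*O))) = 3*((2*W)*(1/(2*O))) = 3*(W/O) = 3*W/O)
V = 1 (V = (-1)² = 1)
M(Y) = -3*√Y (M(Y) = (3*(-6)/6)*√Y = (3*(-6)*(⅙))*√Y = -3*√Y)
√(R(70) + M(V)) = √((-2 + 70²) - 3*√1) = √((-2 + 4900) - 3*1) = √(4898 - 3) = √4895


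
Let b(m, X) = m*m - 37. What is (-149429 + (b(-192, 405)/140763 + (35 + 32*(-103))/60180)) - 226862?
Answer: -151790640845963/403386540 ≈ -3.7629e+5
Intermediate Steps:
b(m, X) = -37 + m**2 (b(m, X) = m**2 - 37 = -37 + m**2)
(-149429 + (b(-192, 405)/140763 + (35 + 32*(-103))/60180)) - 226862 = (-149429 + ((-37 + (-192)**2)/140763 + (35 + 32*(-103))/60180)) - 226862 = (-149429 + ((-37 + 36864)*(1/140763) + (35 - 3296)*(1/60180))) - 226862 = (-149429 + (36827*(1/140763) - 3261*1/60180)) - 226862 = (-149429 + (5261/20109 - 1087/20060)) - 226862 = (-149429 + 83677177/403386540) - 226862 = -60277563608483/403386540 - 226862 = -151790640845963/403386540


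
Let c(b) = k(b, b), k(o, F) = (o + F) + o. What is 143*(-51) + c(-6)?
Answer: -7311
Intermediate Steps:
k(o, F) = F + 2*o (k(o, F) = (F + o) + o = F + 2*o)
c(b) = 3*b (c(b) = b + 2*b = 3*b)
143*(-51) + c(-6) = 143*(-51) + 3*(-6) = -7293 - 18 = -7311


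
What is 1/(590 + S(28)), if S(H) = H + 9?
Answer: 1/627 ≈ 0.0015949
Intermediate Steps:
S(H) = 9 + H
1/(590 + S(28)) = 1/(590 + (9 + 28)) = 1/(590 + 37) = 1/627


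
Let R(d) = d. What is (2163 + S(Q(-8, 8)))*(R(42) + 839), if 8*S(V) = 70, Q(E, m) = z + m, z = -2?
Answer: 7653247/4 ≈ 1.9133e+6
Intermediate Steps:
Q(E, m) = -2 + m
S(V) = 35/4 (S(V) = (1/8)*70 = 35/4)
(2163 + S(Q(-8, 8)))*(R(42) + 839) = (2163 + 35/4)*(42 + 839) = (8687/4)*881 = 7653247/4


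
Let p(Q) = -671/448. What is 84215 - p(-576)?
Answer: 37728991/448 ≈ 84217.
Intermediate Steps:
p(Q) = -671/448 (p(Q) = -671*1/448 = -671/448)
84215 - p(-576) = 84215 - 1*(-671/448) = 84215 + 671/448 = 37728991/448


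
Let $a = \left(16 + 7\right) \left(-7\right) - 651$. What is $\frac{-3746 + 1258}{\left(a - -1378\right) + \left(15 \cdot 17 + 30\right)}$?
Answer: $- \frac{2488}{851} \approx -2.9236$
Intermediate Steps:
$a = -812$ ($a = 23 \left(-7\right) - 651 = -161 - 651 = -812$)
$\frac{-3746 + 1258}{\left(a - -1378\right) + \left(15 \cdot 17 + 30\right)} = \frac{-3746 + 1258}{\left(-812 - -1378\right) + \left(15 \cdot 17 + 30\right)} = - \frac{2488}{\left(-812 + 1378\right) + \left(255 + 30\right)} = - \frac{2488}{566 + 285} = - \frac{2488}{851}$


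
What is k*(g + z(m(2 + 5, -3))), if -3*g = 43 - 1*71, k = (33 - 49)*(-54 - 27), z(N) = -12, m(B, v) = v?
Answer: -3456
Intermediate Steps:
k = 1296 (k = -16*(-81) = 1296)
g = 28/3 (g = -(43 - 1*71)/3 = -(43 - 71)/3 = -1/3*(-28) = 28/3 ≈ 9.3333)
k*(g + z(m(2 + 5, -3))) = 1296*(28/3 - 12) = 1296*(-8/3) = -3456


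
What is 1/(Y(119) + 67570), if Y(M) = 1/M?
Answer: 119/8040831 ≈ 1.4799e-5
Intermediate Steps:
1/(Y(119) + 67570) = 1/(1/119 + 67570) = 1/(8040831/119) = 119/8040831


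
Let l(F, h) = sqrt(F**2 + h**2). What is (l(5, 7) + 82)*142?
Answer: 11644 + 142*sqrt(74) ≈ 12866.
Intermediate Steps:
(l(5, 7) + 82)*142 = (sqrt(5**2 + 7**2) + 82)*142 = (sqrt(25 + 49) + 82)*142 = (sqrt(74) + 82)*142 = (82 + sqrt(74))*142 = 11644 + 142*sqrt(74)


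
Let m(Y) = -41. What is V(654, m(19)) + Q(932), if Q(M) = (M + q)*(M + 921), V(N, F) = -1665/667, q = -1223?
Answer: -359663406/667 ≈ -5.3923e+5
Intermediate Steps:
V(N, F) = -1665/667 (V(N, F) = -1665*1/667 = -1665/667)
Q(M) = (-1223 + M)*(921 + M) (Q(M) = (M - 1223)*(M + 921) = (-1223 + M)*(921 + M))
V(654, m(19)) + Q(932) = -1665/667 + (-1126383 + 932² - 302*932) = -1665/667 + (-1126383 + 868624 - 281464) = -1665/667 - 539223 = -359663406/667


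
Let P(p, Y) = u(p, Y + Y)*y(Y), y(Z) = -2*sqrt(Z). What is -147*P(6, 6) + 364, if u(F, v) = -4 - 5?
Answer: 364 - 2646*sqrt(6) ≈ -6117.4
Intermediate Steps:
u(F, v) = -9
P(p, Y) = 18*sqrt(Y) (P(p, Y) = -(-18)*sqrt(Y) = 18*sqrt(Y))
-147*P(6, 6) + 364 = -2646*sqrt(6) + 364 = 364 - 2646*sqrt(6)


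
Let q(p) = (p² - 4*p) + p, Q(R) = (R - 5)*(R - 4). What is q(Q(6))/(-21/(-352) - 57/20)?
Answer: 3520/4911 ≈ 0.71676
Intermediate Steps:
Q(R) = (-5 + R)*(-4 + R)
q(p) = p² - 3*p
q(Q(6))/(-21/(-352) - 57/20) = ((20 + 6² - 9*6)*(-3 + (20 + 6² - 9*6)))/(-21/(-352) - 57/20) = ((20 + 36 - 54)*(-3 + (20 + 36 - 54)))/(-21*(-1/352) - 57*1/20) = (2*(-3 + 2))/(21/352 - 57/20) = (2*(-1))/(-4911/1760) = -2*(-1760/4911) = 3520/4911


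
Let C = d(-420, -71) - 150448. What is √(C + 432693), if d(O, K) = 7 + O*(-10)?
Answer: 6*√7957 ≈ 535.21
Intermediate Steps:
d(O, K) = 7 - 10*O
C = -146241 (C = (7 - 10*(-420)) - 150448 = (7 + 4200) - 150448 = 4207 - 150448 = -146241)
√(C + 432693) = √(-146241 + 432693) = √286452 = 6*√7957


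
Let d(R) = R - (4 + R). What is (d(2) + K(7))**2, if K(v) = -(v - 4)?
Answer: 49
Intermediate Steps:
K(v) = 4 - v (K(v) = -(-4 + v) = 4 - v)
d(R) = -4 (d(R) = R + (-4 - R) = -4)
(d(2) + K(7))**2 = (-4 + (4 - 1*7))**2 = (-4 + (4 - 7))**2 = (-4 - 3)**2 = (-7)**2 = 49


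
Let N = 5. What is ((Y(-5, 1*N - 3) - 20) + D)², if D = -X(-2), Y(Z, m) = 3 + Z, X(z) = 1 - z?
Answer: 625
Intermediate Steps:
D = -3 (D = -(1 - 1*(-2)) = -(1 + 2) = -1*3 = -3)
((Y(-5, 1*N - 3) - 20) + D)² = (((3 - 5) - 20) - 3)² = ((-2 - 20) - 3)² = (-22 - 3)² = (-25)² = 625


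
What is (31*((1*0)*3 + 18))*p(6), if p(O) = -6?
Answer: -3348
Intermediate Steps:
(31*((1*0)*3 + 18))*p(6) = (31*((1*0)*3 + 18))*(-6) = (31*(0*3 + 18))*(-6) = (31*(0 + 18))*(-6) = (31*18)*(-6) = 558*(-6) = -3348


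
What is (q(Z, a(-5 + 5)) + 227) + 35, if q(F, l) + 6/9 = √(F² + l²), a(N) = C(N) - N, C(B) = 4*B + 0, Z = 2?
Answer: 790/3 ≈ 263.33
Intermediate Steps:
C(B) = 4*B
a(N) = 3*N (a(N) = 4*N - N = 3*N)
q(F, l) = -⅔ + √(F² + l²)
(q(Z, a(-5 + 5)) + 227) + 35 = ((-⅔ + √(2² + (3*(-5 + 5))²)) + 227) + 35 = ((-⅔ + √(4 + (3*0)²)) + 227) + 35 = ((-⅔ + √(4 + 0²)) + 227) + 35 = ((-⅔ + √(4 + 0)) + 227) + 35 = ((-⅔ + √4) + 227) + 35 = ((-⅔ + 2) + 227) + 35 = (4/3 + 227) + 35 = 685/3 + 35 = 790/3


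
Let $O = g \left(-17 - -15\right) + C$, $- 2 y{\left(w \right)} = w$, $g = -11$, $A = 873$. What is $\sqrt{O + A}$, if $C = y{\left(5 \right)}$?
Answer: $\frac{\sqrt{3570}}{2} \approx 29.875$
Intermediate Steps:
$y{\left(w \right)} = - \frac{w}{2}$
$C = - \frac{5}{2}$ ($C = \left(- \frac{1}{2}\right) 5 = - \frac{5}{2} \approx -2.5$)
$O = \frac{39}{2}$ ($O = - 11 \left(-17 - -15\right) - \frac{5}{2} = - 11 \left(-17 + 15\right) - \frac{5}{2} = \left(-11\right) \left(-2\right) - \frac{5}{2} = 22 - \frac{5}{2} = \frac{39}{2} \approx 19.5$)
$\sqrt{O + A} = \sqrt{\frac{39}{2} + 873} = \sqrt{\frac{1785}{2}} = \frac{\sqrt{3570}}{2}$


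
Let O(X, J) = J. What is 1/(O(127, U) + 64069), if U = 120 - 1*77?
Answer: 1/64112 ≈ 1.5598e-5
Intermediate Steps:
U = 43 (U = 120 - 77 = 43)
1/(O(127, U) + 64069) = 1/(43 + 64069) = 1/64112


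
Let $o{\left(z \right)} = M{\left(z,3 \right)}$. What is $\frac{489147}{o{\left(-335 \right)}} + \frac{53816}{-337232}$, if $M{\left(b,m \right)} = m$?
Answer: $\frac{981880117}{6022} \approx 1.6305 \cdot 10^{5}$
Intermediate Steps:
$o{\left(z \right)} = 3$
$\frac{489147}{o{\left(-335 \right)}} + \frac{53816}{-337232} = \frac{489147}{3} + \frac{53816}{-337232} = 489147 \cdot \frac{1}{3} + 53816 \left(- \frac{1}{337232}\right) = 163049 - \frac{961}{6022} = \frac{981880117}{6022}$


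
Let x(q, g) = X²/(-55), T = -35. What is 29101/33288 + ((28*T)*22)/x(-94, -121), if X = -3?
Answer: 13157724103/99864 ≈ 1.3176e+5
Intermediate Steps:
x(q, g) = -9/55 (x(q, g) = (-3)²/(-55) = 9*(-1/55) = -9/55)
29101/33288 + ((28*T)*22)/x(-94, -121) = 29101/33288 + ((28*(-35))*22)/(-9/55) = 29101*(1/33288) - 980*22*(-55/9) = 29101/33288 - 21560*(-55/9) = 29101/33288 + 1185800/9 = 13157724103/99864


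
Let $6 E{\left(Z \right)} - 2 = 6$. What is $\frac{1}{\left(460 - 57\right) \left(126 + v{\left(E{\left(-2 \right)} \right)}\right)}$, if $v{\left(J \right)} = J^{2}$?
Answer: $\frac{9}{463450} \approx 1.942 \cdot 10^{-5}$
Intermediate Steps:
$E{\left(Z \right)} = \frac{4}{3}$ ($E{\left(Z \right)} = \frac{1}{3} + \frac{1}{6} \cdot 6 = \frac{1}{3} + 1 = \frac{4}{3}$)
$\frac{1}{\left(460 - 57\right) \left(126 + v{\left(E{\left(-2 \right)} \right)}\right)} = \frac{1}{\left(460 - 57\right) \left(126 + \left(\frac{4}{3}\right)^{2}\right)} = \frac{1}{\left(460 - 57\right) \left(126 + \frac{16}{9}\right)} = \frac{1}{403 \cdot \frac{1150}{9}} = \frac{1}{\frac{463450}{9}} = \frac{9}{463450}$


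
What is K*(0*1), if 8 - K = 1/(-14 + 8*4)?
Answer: 0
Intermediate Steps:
K = 143/18 (K = 8 - 1/(-14 + 8*4) = 8 - 1/(-14 + 32) = 8 - 1/18 = 143/18 ≈ 7.9444)
K*(0*1) = 143*(0*1)/18 = (143/18)*0 = 0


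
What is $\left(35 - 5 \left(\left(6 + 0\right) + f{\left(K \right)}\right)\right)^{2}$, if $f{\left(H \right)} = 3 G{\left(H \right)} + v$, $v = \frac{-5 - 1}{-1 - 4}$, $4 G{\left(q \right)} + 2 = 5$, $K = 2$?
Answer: $\frac{2401}{16} \approx 150.06$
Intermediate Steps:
$G{\left(q \right)} = \frac{3}{4}$ ($G{\left(q \right)} = - \frac{1}{2} + \frac{1}{4} \cdot 5 = - \frac{1}{2} + \frac{5}{4} = \frac{3}{4}$)
$v = \frac{6}{5}$ ($v = - \frac{6}{-5} = \left(-6\right) \left(- \frac{1}{5}\right) = \frac{6}{5} \approx 1.2$)
$f{\left(H \right)} = \frac{69}{20}$ ($f{\left(H \right)} = 3 \cdot \frac{3}{4} + \frac{6}{5} = \frac{9}{4} + \frac{6}{5} = \frac{69}{20}$)
$\left(35 - 5 \left(\left(6 + 0\right) + f{\left(K \right)}\right)\right)^{2} = \left(35 - 5 \left(\left(6 + 0\right) + \frac{69}{20}\right)\right)^{2} = \left(35 - 5 \left(6 + \frac{69}{20}\right)\right)^{2} = \left(35 - \frac{189}{4}\right)^{2} = \left(- \frac{49}{4}\right)^{2} = \frac{2401}{16}$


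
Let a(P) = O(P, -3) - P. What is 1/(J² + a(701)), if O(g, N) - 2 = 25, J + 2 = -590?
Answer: 1/349790 ≈ 2.8589e-6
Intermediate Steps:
J = -592 (J = -2 - 590 = -592)
O(g, N) = 27 (O(g, N) = 2 + 25 = 27)
a(P) = 27 - P
1/(J² + a(701)) = 1/((-592)² + (27 - 1*701)) = 1/(350464 + (27 - 701)) = 1/(350464 - 674) = 1/349790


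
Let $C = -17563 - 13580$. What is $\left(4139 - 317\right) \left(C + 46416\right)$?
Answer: $58373406$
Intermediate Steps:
$C = -31143$
$\left(4139 - 317\right) \left(C + 46416\right) = \left(4139 - 317\right) \left(-31143 + 46416\right) = 3822 \cdot 15273 = 58373406$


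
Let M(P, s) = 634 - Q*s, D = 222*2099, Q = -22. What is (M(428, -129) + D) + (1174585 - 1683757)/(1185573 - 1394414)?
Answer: 96855535106/208841 ≈ 4.6378e+5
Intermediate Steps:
D = 465978
M(P, s) = 634 + 22*s (M(P, s) = 634 - (-22)*s = 634 + 22*s)
(M(428, -129) + D) + (1174585 - 1683757)/(1185573 - 1394414) = ((634 + 22*(-129)) + 465978) + (1174585 - 1683757)/(1185573 - 1394414) = ((634 - 2838) + 465978) - 509172/(-208841) = (-2204 + 465978) - 509172*(-1/208841) = 463774 + 509172/208841 = 96855535106/208841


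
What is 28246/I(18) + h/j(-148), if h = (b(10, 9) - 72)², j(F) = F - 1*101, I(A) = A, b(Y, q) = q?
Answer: 1160302/747 ≈ 1553.3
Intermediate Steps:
j(F) = -101 + F (j(F) = F - 101 = -101 + F)
h = 3969 (h = (9 - 72)² = (-63)² = 3969)
28246/I(18) + h/j(-148) = 28246/18 + 3969/(-101 - 148) = 28246*(1/18) + 3969/(-249) = 14123/9 + 3969*(-1/249) = 14123/9 - 1323/83 = 1160302/747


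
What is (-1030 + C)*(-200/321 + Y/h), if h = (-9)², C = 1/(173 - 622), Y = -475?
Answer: 8667477325/1297161 ≈ 6681.9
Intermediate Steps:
C = -1/449 (C = 1/(-449) = -1/449 ≈ -0.0022272)
h = 81
(-1030 + C)*(-200/321 + Y/h) = (-1030 - 1/449)*(-200/321 - 475/81) = -462471*(-200*1/321 - 475*1/81)/449 = -462471*(-200/321 - 475/81)/449 = -462471/449*(-56225/8667) = 8667477325/1297161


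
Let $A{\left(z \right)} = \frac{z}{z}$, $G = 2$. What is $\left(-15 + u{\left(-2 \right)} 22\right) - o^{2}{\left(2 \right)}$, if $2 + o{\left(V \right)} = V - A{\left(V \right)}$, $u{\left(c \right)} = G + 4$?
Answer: $116$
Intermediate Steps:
$A{\left(z \right)} = 1$
$u{\left(c \right)} = 6$ ($u{\left(c \right)} = 2 + 4 = 6$)
$o{\left(V \right)} = -3 + V$ ($o{\left(V \right)} = -2 + \left(V - 1\right) = -2 + \left(-1 + V\right) = -3 + V$)
$\left(-15 + u{\left(-2 \right)} 22\right) - o^{2}{\left(2 \right)} = \left(-15 + 6 \cdot 22\right) - \left(-3 + 2\right)^{2} = \left(-15 + 132\right) - \left(-1\right)^{2} = 117 - 1 = 116$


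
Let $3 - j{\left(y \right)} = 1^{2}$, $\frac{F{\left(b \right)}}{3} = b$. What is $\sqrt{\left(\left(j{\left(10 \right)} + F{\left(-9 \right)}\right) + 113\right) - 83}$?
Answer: $\sqrt{5} \approx 2.2361$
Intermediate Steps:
$F{\left(b \right)} = 3 b$
$j{\left(y \right)} = 2$ ($j{\left(y \right)} = 3 - 1^{2} = 3 - 1 = 2$)
$\sqrt{\left(\left(j{\left(10 \right)} + F{\left(-9 \right)}\right) + 113\right) - 83} = \sqrt{\left(\left(2 + 3 \left(-9\right)\right) + 113\right) - 83} = \sqrt{\left(\left(2 - 27\right) + 113\right) - 83} = \sqrt{\left(-25 + 113\right) - 83} = \sqrt{88 - 83} = \sqrt{5}$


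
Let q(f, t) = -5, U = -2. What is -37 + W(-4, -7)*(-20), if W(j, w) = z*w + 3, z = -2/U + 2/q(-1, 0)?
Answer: -13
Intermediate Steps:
z = ⅗ (z = -2/(-2) + 2/(-5) = -2*(-½) + 2*(-⅕) = 1 - ⅖ = ⅗ ≈ 0.60000)
W(j, w) = 3 + 3*w/5 (W(j, w) = 3*w/5 + 3 = 3 + 3*w/5)
-37 + W(-4, -7)*(-20) = -37 + (3 + (⅗)*(-7))*(-20) = -37 + (3 - 21/5)*(-20) = -37 - 6/5*(-20) = -37 + 24 = -13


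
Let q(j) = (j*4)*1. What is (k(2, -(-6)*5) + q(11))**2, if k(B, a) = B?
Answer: 2116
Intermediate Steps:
q(j) = 4*j (q(j) = (4*j)*1 = 4*j)
(k(2, -(-6)*5) + q(11))**2 = (2 + 4*11)**2 = (2 + 44)**2 = 46**2 = 2116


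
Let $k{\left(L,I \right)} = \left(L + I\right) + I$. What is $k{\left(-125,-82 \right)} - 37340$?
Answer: $-37629$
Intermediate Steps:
$k{\left(L,I \right)} = L + 2 I$ ($k{\left(L,I \right)} = \left(I + L\right) + I = L + 2 I$)
$k{\left(-125,-82 \right)} - 37340 = \left(-125 + 2 \left(-82\right)\right) - 37340 = \left(-125 - 164\right) - 37340 = -289 - 37340 = -37629$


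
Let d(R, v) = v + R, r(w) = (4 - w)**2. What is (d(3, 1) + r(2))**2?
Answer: 64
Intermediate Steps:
d(R, v) = R + v
(d(3, 1) + r(2))**2 = ((3 + 1) + (-4 + 2)**2)**2 = (4 + (-2)**2)**2 = (4 + 4)**2 = 8**2 = 64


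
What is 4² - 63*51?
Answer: -3197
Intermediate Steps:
4² - 63*51 = 16 - 3213 = -3197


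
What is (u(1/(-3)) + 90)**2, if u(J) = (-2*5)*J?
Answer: 78400/9 ≈ 8711.1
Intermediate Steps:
u(J) = -10*J
(u(1/(-3)) + 90)**2 = (-10/(-3) + 90)**2 = (-10*(-1/3) + 90)**2 = (10/3 + 90)**2 = (280/3)**2 = 78400/9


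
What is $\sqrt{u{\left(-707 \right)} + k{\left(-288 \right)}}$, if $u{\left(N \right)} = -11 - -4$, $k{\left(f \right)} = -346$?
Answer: $i \sqrt{353} \approx 18.788 i$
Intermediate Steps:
$u{\left(N \right)} = -7$ ($u{\left(N \right)} = -11 + 4 = -7$)
$\sqrt{u{\left(-707 \right)} + k{\left(-288 \right)}} = \sqrt{-7 - 346} = \sqrt{-353} = i \sqrt{353}$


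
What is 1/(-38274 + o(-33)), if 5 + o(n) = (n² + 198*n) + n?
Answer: -1/43757 ≈ -2.2853e-5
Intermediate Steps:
o(n) = -5 + n² + 199*n (o(n) = -5 + ((n² + 198*n) + n) = -5 + (n² + 199*n) = -5 + n² + 199*n)
1/(-38274 + o(-33)) = 1/(-38274 + (-5 + (-33)² + 199*(-33))) = 1/(-38274 + (-5 + 1089 - 6567)) = 1/(-38274 - 5483) = 1/(-43757) = -1/43757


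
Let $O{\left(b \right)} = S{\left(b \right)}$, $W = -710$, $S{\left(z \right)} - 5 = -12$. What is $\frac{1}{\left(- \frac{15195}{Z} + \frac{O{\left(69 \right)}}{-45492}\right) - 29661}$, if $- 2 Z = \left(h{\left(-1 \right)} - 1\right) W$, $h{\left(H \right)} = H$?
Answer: $- \frac{3229932}{95733887461} \approx -3.3739 \cdot 10^{-5}$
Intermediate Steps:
$S{\left(z \right)} = -7$ ($S{\left(z \right)} = 5 - 12 = -7$)
$O{\left(b \right)} = -7$
$Z = -710$ ($Z = - \frac{\left(-1 - 1\right) \left(-710\right)}{2} = - \frac{\left(-2\right) \left(-710\right)}{2} = \left(- \frac{1}{2}\right) 1420 = -710$)
$\frac{1}{\left(- \frac{15195}{Z} + \frac{O{\left(69 \right)}}{-45492}\right) - 29661} = \frac{1}{\left(- \frac{15195}{-710} - \frac{7}{-45492}\right) - 29661} = \frac{1}{\left(\left(-15195\right) \left(- \frac{1}{710}\right) - - \frac{7}{45492}\right) - 29661} = \frac{1}{\left(\frac{3039}{142} + \frac{7}{45492}\right) - 29661} = \frac{1}{\frac{69125591}{3229932} - 29661} = \frac{1}{- \frac{95733887461}{3229932}} = - \frac{3229932}{95733887461}$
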